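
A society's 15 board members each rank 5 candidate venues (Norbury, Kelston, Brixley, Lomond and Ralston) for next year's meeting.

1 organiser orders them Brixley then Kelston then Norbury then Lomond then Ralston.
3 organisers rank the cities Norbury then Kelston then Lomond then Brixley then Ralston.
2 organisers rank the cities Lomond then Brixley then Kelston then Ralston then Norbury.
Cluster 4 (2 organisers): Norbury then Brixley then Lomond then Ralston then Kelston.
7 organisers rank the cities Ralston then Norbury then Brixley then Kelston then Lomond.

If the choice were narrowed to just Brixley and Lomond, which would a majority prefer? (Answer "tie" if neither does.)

Brixley

Ballots ranking Brixley above Lomond: 1 + 2 + 7 = 10.
Ballots ranking Lomond above Brixley: 15 − 10 = 5.
Brixley wins the head-to-head 10–5.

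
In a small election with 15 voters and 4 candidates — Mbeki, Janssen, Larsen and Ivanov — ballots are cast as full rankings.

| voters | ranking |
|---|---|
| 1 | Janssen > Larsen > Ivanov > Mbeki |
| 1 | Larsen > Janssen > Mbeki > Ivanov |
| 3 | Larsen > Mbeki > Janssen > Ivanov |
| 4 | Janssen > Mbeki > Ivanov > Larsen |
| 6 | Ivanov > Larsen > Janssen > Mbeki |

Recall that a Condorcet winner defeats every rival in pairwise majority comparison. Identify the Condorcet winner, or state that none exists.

none

Head-to-head results (15 voters):
Mbeki vs Janssen: Mbeki is ranked higher on 3 ballots, Janssen on 12. Janssen wins 12–3.
Mbeki vs Larsen: 4 for Mbeki, 11 for Larsen — Larsen by 11–4.
Mbeki vs Ivanov: 1+3+4 = 8 for Mbeki, 7 for Ivanov — Mbeki by 8–7.
Janssen vs Larsen: 5 to 10, Larsen.
Janssen vs Ivanov: Janssen is ranked higher on 1+1+3+4 = 9 ballots, Ivanov on 6. Janssen wins 9–6.
Larsen vs Ivanov: 1+1+3 = 5 for Larsen, 10 for Ivanov — Ivanov by 10–5.
Every candidate loses at least once (Mbeki loses to Janssen; Janssen loses to Larsen; Larsen loses to Ivanov; Ivanov loses to Mbeki). The majority relation contains the cycle Mbeki beats Ivanov beats Larsen beats Mbeki, so there is no Condorcet winner.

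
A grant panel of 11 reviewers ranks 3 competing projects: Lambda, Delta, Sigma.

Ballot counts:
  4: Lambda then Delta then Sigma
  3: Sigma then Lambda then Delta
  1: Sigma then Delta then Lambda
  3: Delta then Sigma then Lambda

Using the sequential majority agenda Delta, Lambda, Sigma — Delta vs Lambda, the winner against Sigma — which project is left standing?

Round 1: Delta vs Lambda — 4–7, Lambda advances.
Round 2: Lambda vs Sigma — 4–7, Sigma advances.
The agenda winner is Sigma.

Sigma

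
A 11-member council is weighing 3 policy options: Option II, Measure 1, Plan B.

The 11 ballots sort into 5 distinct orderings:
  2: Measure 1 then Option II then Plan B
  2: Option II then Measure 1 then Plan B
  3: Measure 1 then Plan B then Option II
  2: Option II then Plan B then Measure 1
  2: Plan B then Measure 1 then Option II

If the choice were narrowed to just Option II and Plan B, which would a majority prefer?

Ballots ranking Option II above Plan B: 2 + 2 + 2 = 6.
Ballots ranking Plan B above Option II: 11 − 6 = 5.
Option II wins the head-to-head 6–5.

Option II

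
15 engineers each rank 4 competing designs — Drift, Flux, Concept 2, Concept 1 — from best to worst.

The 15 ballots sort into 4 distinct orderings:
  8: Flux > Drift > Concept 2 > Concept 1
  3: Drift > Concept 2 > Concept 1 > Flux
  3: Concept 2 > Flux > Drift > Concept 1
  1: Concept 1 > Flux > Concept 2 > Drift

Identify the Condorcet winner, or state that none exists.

Pairwise majorities:
Drift vs Flux: Drift is ranked higher on 3 ballots, Flux on 12. Flux wins 12–3.
Drift vs Concept 2: Drift is ranked higher on 8+3 = 11 ballots, Concept 2 on 4. Drift wins 11–4.
Drift vs Concept 1: 8+3+3 = 14 for Drift, 1 for Concept 1 — Drift by 14–1.
Flux vs Concept 2: 8+1 = 9 for Flux, 6 for Concept 2 — Flux by 9–6.
Flux vs Concept 1: Flux preferred on 8+3 = 11 ballots; Flux wins 11–4.
Concept 2 vs Concept 1: Concept 2 is ranked higher on 8+3+3 = 14 ballots, Concept 1 on 1. Concept 2 wins 14–1.
Flux wins every pairwise contest, so Flux is the Condorcet winner.

Flux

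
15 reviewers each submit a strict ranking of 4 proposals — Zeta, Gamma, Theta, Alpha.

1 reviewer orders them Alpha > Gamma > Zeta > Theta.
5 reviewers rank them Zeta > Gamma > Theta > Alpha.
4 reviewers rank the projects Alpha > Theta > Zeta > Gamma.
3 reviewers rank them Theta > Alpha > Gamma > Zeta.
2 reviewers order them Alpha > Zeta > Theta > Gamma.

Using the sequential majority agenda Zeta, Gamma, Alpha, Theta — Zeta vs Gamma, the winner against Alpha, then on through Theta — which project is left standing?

Theta

Round 1: Zeta vs Gamma — 11–4, Zeta advances.
Round 2: Zeta vs Alpha — 5–10, Alpha advances.
Round 3: Alpha vs Theta — 7–8, Theta advances.
Theta survives the agenda.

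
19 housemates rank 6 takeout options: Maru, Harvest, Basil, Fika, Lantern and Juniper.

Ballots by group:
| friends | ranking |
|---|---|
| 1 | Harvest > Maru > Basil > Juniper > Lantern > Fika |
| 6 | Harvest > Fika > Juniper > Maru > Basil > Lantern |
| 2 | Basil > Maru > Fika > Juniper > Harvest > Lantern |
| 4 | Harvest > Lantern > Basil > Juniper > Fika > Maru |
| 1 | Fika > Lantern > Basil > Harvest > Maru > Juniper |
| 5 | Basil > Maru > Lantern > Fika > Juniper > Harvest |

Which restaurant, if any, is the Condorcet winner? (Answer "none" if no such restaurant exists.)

Harvest

Head-to-head results (19 friends):
Maru–Harvest: Harvest 12–7.
Maru–Basil: Basil 12–7.
Maru vs Fika: Fika wins 11–8.
Maru–Lantern: Maru 14–5.
Maru–Juniper: Juniper 10–9.
Harvest vs Basil: Harvest wins 11–8.
Harvest–Fika: Harvest 11–8.
Harvest vs Lantern: Harvest wins 13–6.
Harvest vs Juniper: Harvest wins 12–7.
Basil vs Fika: Basil wins 12–7.
Basil vs Lantern: Basil wins 14–5.
Basil–Juniper: Basil 13–6.
Fika vs Lantern: Lantern wins 10–9.
Fika–Juniper: Fika 14–5.
Lantern vs Juniper: Lantern wins 10–9.
Only Harvest has no losses; Harvest is the Condorcet winner.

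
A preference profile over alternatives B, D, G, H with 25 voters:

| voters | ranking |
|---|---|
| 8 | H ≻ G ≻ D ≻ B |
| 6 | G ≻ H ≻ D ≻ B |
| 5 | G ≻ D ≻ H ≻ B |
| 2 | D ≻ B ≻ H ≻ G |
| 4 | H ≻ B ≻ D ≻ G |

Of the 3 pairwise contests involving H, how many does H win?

H against each rival (25 voters):
H vs B: H, 23–2.
H vs D: H, 18–7.
H vs G: H is ranked higher on 8+2+4 = 14 ballots, G on 11. H wins 14–11.
H beats B, D, G — 3 pairwise wins.

3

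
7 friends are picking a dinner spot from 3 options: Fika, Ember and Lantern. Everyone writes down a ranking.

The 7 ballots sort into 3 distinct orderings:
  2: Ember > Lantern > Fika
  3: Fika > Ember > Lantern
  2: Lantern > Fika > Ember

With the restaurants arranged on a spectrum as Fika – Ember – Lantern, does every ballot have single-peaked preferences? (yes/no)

Axis positions: Fika=1, Ember=2, Lantern=3.
Ballot type 1 (peak Ember at position 2): ranking walks positions 2-3-1, expanding outward from the peak — single-peaked.
Ballot type 2 (peak Fika at position 1): ranking walks positions 1-2-3, expanding outward from the peak — single-peaked.
Ballot type 3: ranking walks positions 3-1-2; Fika is ranked above Ember even though Ember lies between Fika and the peak Lantern on the axis — preferences dip and rise again. Not single-peaked.
Ballot type 3 violates single-peakedness, so the profile is not single-peaked on this axis.

no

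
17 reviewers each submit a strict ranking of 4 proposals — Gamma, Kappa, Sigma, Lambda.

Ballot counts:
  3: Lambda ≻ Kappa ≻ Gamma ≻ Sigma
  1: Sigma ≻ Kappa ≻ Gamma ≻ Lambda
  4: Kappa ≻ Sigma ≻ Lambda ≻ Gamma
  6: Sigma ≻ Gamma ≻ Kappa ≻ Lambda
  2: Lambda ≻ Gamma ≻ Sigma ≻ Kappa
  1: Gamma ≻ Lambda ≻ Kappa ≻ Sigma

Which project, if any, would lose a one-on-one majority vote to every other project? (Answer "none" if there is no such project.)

none

Head-to-head results (17 reviewers):
Gamma vs Kappa: 6+2+1 = 9 for Gamma, 8 for Kappa — Gamma by 9–8.
Gamma vs Sigma: Sigma, 11–6.
Gamma vs Lambda: 1+6+1 = 8 for Gamma, 9 for Lambda — Lambda by 9–8.
Kappa vs Sigma: Kappa is ranked higher on 3+4+1 = 8 ballots, Sigma on 9. Sigma wins 9–8.
Kappa–Lambda: Kappa 11–6.
Sigma vs Lambda: Sigma is ranked higher on 1+4+6 = 11 ballots, Lambda on 6. Sigma wins 11–6.
Every project wins at least one matchup (Gamma beats Kappa; Kappa beats Lambda; Sigma beats Gamma; Lambda beats Gamma), so there is no Condorcet loser.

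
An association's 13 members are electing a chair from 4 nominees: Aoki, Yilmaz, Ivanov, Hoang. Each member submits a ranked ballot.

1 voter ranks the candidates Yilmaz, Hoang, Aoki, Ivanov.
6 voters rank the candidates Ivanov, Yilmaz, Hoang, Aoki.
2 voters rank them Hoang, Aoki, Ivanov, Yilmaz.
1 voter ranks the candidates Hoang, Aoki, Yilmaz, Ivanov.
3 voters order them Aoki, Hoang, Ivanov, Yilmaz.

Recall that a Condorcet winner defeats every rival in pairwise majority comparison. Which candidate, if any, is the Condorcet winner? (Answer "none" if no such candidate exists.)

none

Head-to-head results (13 voters):
Aoki vs Yilmaz: Aoki preferred on 2+1+3 = 6 ballots; Yilmaz wins 7–6.
Aoki vs Ivanov: 7 to 6, Aoki.
Aoki vs Hoang: 3 to 10, Hoang.
Yilmaz vs Ivanov: 1+1 = 2 for Yilmaz, 11 for Ivanov — Ivanov by 11–2.
Yilmaz vs Hoang: Yilmaz preferred on 1+6 = 7 ballots; Yilmaz wins 7–6.
Ivanov vs Hoang: 6 to 7, Hoang.
Every candidate loses at least once (Aoki loses to Yilmaz; Yilmaz loses to Ivanov; Ivanov loses to Aoki; Hoang loses to Yilmaz). The majority relation contains the cycle Aoki > Ivanov > Yilmaz > Aoki, so there is no Condorcet winner.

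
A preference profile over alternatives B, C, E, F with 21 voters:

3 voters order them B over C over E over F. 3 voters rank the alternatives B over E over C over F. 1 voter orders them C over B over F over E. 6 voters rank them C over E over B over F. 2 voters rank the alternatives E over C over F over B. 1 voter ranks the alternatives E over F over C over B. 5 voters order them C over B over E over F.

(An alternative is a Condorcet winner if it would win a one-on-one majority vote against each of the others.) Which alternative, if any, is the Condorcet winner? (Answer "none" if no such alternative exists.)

Pairwise majorities:
B vs C: B is ranked higher on 3+3 = 6 ballots, C on 15. C wins 15–6.
B vs E: B is ranked higher on 3+3+1+5 = 12 ballots, E on 9. B wins 12–9.
B vs F: B is ranked higher on 3+3+1+6+5 = 18 ballots, F on 3. B wins 18–3.
C vs E: C is ranked higher on 3+1+6+5 = 15 ballots, E on 6. C wins 15–6.
C vs F: 3+3+1+6+2+5 = 20 for C, 1 for F — C by 20–1.
E vs F: E preferred on 3+3+6+2+1+5 = 20 ballots; E wins 20–1.
Only C has no losses; C is the Condorcet winner.

C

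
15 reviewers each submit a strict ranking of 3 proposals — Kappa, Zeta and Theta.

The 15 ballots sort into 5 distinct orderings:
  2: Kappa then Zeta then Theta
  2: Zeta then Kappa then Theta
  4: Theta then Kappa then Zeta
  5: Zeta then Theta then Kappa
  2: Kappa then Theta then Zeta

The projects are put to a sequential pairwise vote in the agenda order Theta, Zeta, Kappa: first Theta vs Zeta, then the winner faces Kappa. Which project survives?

Kappa

Round 1: Theta vs Zeta — 6–9, Zeta advances.
Round 2: Zeta vs Kappa — 7–8, Kappa advances.
Kappa survives the agenda.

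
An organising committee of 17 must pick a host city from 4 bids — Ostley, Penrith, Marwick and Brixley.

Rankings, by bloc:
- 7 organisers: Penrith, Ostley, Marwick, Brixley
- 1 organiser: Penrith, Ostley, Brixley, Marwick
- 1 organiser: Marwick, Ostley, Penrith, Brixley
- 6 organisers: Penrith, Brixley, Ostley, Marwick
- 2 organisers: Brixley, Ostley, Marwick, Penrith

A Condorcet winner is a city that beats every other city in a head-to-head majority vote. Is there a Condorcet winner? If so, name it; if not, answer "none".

Penrith

Pairwise majorities:
Ostley vs Penrith: Ostley is ranked higher on 1+2 = 3 ballots, Penrith on 14. Penrith wins 14–3.
Ostley vs Marwick: 16 to 1, Ostley.
Ostley vs Brixley: 9 to 8, Ostley.
Penrith vs Marwick: 7+1+6 = 14 for Penrith, 3 for Marwick — Penrith by 14–3.
Penrith vs Brixley: 15 to 2, Penrith.
Marwick vs Brixley: 7+1 = 8 for Marwick, 9 for Brixley — Brixley by 9–8.
Only Penrith has no losses; Penrith is the Condorcet winner.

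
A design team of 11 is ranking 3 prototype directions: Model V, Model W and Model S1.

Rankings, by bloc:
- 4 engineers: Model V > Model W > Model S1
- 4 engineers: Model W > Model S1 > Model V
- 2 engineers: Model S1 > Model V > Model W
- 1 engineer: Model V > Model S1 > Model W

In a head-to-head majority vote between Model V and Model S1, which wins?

Model S1

Ballots ranking Model V above Model S1: 4 + 1 = 5.
Ballots ranking Model S1 above Model V: 11 − 5 = 6.
Model S1 wins the head-to-head 6–5.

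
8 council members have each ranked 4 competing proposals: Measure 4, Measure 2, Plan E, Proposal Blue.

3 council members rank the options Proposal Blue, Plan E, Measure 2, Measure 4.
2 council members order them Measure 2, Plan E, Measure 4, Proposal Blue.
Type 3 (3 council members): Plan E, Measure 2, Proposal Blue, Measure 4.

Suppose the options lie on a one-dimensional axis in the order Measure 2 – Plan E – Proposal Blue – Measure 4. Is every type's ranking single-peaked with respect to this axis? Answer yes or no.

no

Axis positions: Measure 2=1, Plan E=2, Proposal Blue=3, Measure 4=4.
Type 1 (peak Proposal Blue at position 3): ranking walks positions 3-2-1-4, expanding outward from the peak — single-peaked.
Type 2: ranking walks positions 1-2-4-3; Measure 4 is ranked above Proposal Blue even though Proposal Blue lies between Measure 4 and the peak Measure 2 on the axis — preferences dip and rise again. Not single-peaked.
Type 3 (peak Plan E at position 2): ranking walks positions 2-1-3-4, expanding outward from the peak — single-peaked.
Type 2 violates single-peakedness, so the profile is not single-peaked on this axis.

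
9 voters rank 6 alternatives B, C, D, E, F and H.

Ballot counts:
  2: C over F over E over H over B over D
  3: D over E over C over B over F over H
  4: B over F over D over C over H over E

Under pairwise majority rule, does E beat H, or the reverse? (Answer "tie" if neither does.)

E

Ballots ranking E above H: 2 + 3 = 5.
Ballots ranking H above E: 9 − 5 = 4.
E wins the head-to-head 5–4.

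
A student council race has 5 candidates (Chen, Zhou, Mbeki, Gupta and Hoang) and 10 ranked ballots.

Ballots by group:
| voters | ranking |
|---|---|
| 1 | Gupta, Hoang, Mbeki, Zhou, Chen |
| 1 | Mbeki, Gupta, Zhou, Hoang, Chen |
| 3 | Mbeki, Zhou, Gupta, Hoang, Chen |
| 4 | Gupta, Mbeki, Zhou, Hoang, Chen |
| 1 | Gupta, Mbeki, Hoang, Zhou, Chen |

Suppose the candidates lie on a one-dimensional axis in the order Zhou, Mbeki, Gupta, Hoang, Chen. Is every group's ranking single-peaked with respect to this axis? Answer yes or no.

yes

Axis positions: Zhou=1, Mbeki=2, Gupta=3, Hoang=4, Chen=5.
Group 1 (peak Gupta at position 3): ranking walks positions 3-4-2-1-5, expanding outward from the peak — single-peaked.
Group 2 (peak Mbeki at position 2): ranking walks positions 2-3-1-4-5, expanding outward from the peak — single-peaked.
Group 3 (peak Mbeki at position 2): ranking walks positions 2-1-3-4-5, expanding outward from the peak — single-peaked.
Group 4 (peak Gupta at position 3): ranking walks positions 3-2-1-4-5, expanding outward from the peak — single-peaked.
Group 5 (peak Gupta at position 3): ranking walks positions 3-2-4-1-5, expanding outward from the peak — single-peaked.
Every ranking is single-peaked on this axis.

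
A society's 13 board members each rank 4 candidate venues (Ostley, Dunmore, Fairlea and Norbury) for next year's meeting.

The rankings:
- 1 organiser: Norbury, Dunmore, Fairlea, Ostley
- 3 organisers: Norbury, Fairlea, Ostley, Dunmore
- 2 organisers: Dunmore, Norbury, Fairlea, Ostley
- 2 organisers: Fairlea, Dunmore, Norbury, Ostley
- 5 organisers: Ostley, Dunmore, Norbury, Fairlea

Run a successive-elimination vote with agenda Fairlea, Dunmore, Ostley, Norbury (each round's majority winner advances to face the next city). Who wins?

Round 1: Fairlea vs Dunmore — 5–8, Dunmore advances.
Round 2: Dunmore vs Ostley — 5–8, Ostley advances.
Round 3: Ostley vs Norbury — 5–8, Norbury advances.
Norbury survives the agenda.

Norbury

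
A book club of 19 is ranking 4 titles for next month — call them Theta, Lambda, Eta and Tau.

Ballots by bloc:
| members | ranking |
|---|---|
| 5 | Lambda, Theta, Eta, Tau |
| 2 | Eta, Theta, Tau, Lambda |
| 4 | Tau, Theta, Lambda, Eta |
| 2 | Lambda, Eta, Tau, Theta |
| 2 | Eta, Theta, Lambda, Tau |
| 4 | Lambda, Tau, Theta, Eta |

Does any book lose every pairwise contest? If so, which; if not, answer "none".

none

Pairwise majorities:
Theta–Lambda: Lambda 11–8.
Theta vs Eta: Theta, 13–6.
Theta vs Tau: 5+2+2 = 9 for Theta, 10 for Tau — Tau by 10–9.
Lambda–Eta: Lambda 15–4.
Lambda vs Tau: Lambda wins 13–6.
Eta vs Tau: Eta wins 11–8.
Every book wins at least one matchup (Theta beats Eta; Lambda beats Theta; Eta beats Tau; Tau beats Theta), so there is no Condorcet loser.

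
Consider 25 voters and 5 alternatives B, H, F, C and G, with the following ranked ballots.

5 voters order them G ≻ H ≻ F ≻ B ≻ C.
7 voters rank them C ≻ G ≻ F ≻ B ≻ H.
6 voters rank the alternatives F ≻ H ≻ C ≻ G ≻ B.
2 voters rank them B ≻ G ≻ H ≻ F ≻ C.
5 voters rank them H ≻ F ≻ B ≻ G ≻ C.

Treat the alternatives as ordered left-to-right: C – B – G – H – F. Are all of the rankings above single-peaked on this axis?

no

Axis positions: C=1, B=2, G=3, H=4, F=5.
Type 1 (peak G at position 3): ranking walks positions 3-4-5-2-1, expanding outward from the peak — single-peaked.
Type 2: ranking walks positions 1-3-5-2-4; G is ranked above B even though B lies between G and the peak C on the axis — preferences dip and rise again. Not single-peaked.
Type 3: ranking walks positions 5-4-1-3-2; C is ranked above G even though G lies between C and the peak F on the axis — preferences dip and rise again. Not single-peaked.
Type 4 (peak B at position 2): ranking walks positions 2-3-4-5-1, expanding outward from the peak — single-peaked.
Type 5: ranking walks positions 4-5-2-3-1; B is ranked above G even though G lies between B and the peak H on the axis — preferences dip and rise again. Not single-peaked.
Type 2 violates single-peakedness, so the profile is not single-peaked on this axis.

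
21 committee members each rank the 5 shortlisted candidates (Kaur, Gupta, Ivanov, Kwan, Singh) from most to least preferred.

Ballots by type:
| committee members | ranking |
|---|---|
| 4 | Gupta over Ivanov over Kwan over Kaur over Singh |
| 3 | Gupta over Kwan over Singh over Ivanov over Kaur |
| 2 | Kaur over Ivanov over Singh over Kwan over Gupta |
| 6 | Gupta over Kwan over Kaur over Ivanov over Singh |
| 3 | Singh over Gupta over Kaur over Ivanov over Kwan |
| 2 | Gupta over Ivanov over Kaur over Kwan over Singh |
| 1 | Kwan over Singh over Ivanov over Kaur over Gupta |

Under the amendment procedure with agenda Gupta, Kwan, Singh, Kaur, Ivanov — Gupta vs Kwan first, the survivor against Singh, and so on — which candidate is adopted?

Gupta

Round 1: Gupta vs Kwan — 18–3, Gupta advances.
Round 2: Gupta vs Singh — 15–6, Gupta advances.
Round 3: Gupta vs Kaur — 18–3, Gupta advances.
Round 4: Gupta vs Ivanov — 18–3, Gupta advances.
The agenda winner is Gupta.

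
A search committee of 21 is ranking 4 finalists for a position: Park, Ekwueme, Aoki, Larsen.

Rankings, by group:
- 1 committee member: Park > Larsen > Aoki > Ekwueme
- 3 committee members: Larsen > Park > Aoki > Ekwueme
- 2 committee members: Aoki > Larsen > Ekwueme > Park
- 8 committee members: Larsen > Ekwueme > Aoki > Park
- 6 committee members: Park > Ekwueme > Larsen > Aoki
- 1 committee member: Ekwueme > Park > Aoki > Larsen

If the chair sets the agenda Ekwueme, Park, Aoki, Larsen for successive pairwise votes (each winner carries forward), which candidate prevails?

Round 1: Ekwueme vs Park — 11–10, Ekwueme advances.
Round 2: Ekwueme vs Aoki — 15–6, Ekwueme advances.
Round 3: Ekwueme vs Larsen — 7–14, Larsen advances.
Larsen survives the agenda.

Larsen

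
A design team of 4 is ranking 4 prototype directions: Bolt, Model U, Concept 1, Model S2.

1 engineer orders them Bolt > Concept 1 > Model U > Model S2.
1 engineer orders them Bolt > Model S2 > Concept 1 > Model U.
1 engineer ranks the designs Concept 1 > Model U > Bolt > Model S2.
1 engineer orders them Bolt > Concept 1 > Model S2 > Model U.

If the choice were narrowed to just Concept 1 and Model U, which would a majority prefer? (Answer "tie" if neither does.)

Concept 1

Ballots ranking Concept 1 above Model U: 1 + 1 + 1 + 1 = 4.
Ballots ranking Model U above Concept 1: 4 − 4 = 0.
Concept 1 wins the head-to-head 4–0.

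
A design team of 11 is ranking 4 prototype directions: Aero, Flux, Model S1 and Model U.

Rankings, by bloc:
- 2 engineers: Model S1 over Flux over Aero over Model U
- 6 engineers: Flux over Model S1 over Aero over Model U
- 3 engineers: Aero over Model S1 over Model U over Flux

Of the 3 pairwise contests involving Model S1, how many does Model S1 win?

2

Model S1 against each rival (11 engineers):
Model S1 vs Aero: Model S1 is ranked higher on 2+6 = 8 ballots, Aero on 3. Model S1 wins 8–3.
Model S1 vs Flux: Model S1 is ranked higher on 2+3 = 5 ballots, Flux on 6. Flux wins 6–5.
Model S1 vs Model U: Model S1, 11–0.
Model S1 beats Aero, Model U; loses to Flux — 2 pairwise wins.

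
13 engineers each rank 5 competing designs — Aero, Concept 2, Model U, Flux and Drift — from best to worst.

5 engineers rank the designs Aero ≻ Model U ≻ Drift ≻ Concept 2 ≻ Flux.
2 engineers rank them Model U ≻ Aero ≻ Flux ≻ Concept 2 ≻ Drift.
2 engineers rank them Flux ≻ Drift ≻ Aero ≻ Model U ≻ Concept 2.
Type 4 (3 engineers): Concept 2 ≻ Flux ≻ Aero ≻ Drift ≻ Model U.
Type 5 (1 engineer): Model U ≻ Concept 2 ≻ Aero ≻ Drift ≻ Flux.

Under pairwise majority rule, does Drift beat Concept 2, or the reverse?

Drift

Ballots ranking Drift above Concept 2: 5 + 2 = 7.
Ballots ranking Concept 2 above Drift: 13 − 7 = 6.
Drift wins the head-to-head 7–6.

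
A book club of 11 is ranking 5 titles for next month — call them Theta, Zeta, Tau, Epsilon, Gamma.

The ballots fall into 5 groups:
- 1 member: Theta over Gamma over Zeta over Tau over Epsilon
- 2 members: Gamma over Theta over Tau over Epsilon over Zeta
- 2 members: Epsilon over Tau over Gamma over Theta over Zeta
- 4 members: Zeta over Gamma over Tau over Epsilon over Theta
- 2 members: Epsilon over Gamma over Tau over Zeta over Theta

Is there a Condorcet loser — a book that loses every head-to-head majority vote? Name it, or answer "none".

Theta

Pairwise majorities:
Theta vs Zeta: Theta preferred on 1+2+2 = 5 ballots; Zeta wins 6–5.
Theta vs Tau: Tau wins 8–3.
Theta vs Epsilon: Epsilon, 8–3.
Theta vs Gamma: Theta is ranked higher on 1 ballot, Gamma on 10. Gamma wins 10–1.
Zeta vs Tau: Zeta preferred on 1+4 = 5 ballots; Tau wins 6–5.
Zeta vs Epsilon: Zeta preferred on 1+4 = 5 ballots; Epsilon wins 6–5.
Zeta–Gamma: Gamma 7–4.
Tau vs Epsilon: Tau, 7–4.
Tau vs Gamma: Tau preferred on 2 ballots; Gamma wins 9–2.
Epsilon vs Gamma: Gamma, 7–4.
Only Theta has no wins; Theta is the Condorcet loser.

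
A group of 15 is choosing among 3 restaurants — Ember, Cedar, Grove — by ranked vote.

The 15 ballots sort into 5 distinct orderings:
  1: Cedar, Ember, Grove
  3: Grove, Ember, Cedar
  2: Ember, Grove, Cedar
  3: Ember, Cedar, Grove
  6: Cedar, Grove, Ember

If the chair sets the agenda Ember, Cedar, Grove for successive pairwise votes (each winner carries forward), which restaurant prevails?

Grove

Round 1: Ember vs Cedar — 8–7, Ember advances.
Round 2: Ember vs Grove — 6–9, Grove advances.
The agenda winner is Grove.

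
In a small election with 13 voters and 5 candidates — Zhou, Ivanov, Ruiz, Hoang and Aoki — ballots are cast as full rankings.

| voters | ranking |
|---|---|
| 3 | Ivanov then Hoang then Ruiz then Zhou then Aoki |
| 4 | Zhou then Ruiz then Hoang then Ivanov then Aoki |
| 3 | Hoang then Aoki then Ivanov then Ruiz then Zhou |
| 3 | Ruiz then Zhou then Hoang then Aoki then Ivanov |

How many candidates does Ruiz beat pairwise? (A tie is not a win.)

4

Ruiz against each rival (13 voters):
Ruiz vs Zhou: Ruiz, 9–4.
Ruiz vs Ivanov: 4+3 = 7 for Ruiz, 6 for Ivanov — Ruiz by 7–6.
Ruiz vs Hoang: 7 to 6, Ruiz.
Ruiz vs Aoki: 3+4+3 = 10 for Ruiz, 3 for Aoki — Ruiz by 10–3.
Ruiz beats Zhou, Ivanov, Hoang, Aoki — 4 pairwise wins.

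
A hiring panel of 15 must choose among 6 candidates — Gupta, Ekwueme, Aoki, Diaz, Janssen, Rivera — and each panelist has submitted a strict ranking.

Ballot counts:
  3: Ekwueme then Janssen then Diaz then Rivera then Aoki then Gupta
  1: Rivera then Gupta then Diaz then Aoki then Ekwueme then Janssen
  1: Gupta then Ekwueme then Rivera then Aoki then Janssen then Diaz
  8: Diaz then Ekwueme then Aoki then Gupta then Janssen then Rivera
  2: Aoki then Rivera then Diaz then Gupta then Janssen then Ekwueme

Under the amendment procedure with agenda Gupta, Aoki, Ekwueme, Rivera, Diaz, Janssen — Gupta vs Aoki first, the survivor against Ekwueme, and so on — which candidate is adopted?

Diaz

Round 1: Gupta vs Aoki — 2–13, Aoki advances.
Round 2: Aoki vs Ekwueme — 3–12, Ekwueme advances.
Round 3: Ekwueme vs Rivera — 12–3, Ekwueme advances.
Round 4: Ekwueme vs Diaz — 4–11, Diaz advances.
Round 5: Diaz vs Janssen — 11–4, Diaz advances.
The agenda winner is Diaz.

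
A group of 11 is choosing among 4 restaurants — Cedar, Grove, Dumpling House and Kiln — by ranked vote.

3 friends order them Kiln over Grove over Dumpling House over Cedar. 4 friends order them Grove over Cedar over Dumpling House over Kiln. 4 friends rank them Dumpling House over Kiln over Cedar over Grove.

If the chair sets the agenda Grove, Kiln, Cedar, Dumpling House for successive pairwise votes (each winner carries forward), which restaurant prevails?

Round 1: Grove vs Kiln — 4–7, Kiln advances.
Round 2: Kiln vs Cedar — 7–4, Kiln advances.
Round 3: Kiln vs Dumpling House — 3–8, Dumpling House advances.
The agenda winner is Dumpling House.

Dumpling House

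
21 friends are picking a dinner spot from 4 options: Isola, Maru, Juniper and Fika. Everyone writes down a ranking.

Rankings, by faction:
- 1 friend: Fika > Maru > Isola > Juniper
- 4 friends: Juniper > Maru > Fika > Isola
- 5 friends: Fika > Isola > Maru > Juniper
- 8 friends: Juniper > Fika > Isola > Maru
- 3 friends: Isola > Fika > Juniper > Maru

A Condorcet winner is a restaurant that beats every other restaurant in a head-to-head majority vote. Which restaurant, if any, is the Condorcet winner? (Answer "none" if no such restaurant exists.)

Head-to-head results (21 friends):
Isola–Maru: Isola 16–5.
Isola–Juniper: Juniper 12–9.
Isola–Fika: Fika 18–3.
Maru vs Juniper: Juniper wins 15–6.
Maru–Fika: Fika 17–4.
Juniper–Fika: Juniper 12–9.
Juniper wins every pairwise contest, so Juniper is the Condorcet winner.

Juniper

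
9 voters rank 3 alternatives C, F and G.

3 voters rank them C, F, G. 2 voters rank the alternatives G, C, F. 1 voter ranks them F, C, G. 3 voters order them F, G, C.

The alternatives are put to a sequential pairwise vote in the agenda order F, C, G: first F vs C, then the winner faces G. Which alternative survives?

G

Round 1: F vs C — 4–5, C advances.
Round 2: C vs G — 4–5, G advances.
G survives the agenda.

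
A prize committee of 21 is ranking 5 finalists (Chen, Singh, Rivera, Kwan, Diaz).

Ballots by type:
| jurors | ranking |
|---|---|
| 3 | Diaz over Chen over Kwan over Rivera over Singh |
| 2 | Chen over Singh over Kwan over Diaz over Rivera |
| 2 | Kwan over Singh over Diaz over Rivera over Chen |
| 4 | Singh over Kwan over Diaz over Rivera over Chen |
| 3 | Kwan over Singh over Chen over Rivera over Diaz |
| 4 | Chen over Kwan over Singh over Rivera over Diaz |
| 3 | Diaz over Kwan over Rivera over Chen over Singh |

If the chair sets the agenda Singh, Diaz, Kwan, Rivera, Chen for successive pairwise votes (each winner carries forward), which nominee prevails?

Round 1: Singh vs Diaz — 15–6, Singh advances.
Round 2: Singh vs Kwan — 6–15, Kwan advances.
Round 3: Kwan vs Rivera — 21–0, Kwan advances.
Round 4: Kwan vs Chen — 12–9, Kwan advances.
The agenda winner is Kwan.

Kwan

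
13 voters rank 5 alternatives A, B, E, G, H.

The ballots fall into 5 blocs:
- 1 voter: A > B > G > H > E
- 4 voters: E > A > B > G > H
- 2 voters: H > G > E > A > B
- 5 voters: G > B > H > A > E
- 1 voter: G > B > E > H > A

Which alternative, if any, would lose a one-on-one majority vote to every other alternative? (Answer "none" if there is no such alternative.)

none

Head-to-head results (13 voters):
A–B: A 7–6.
A vs E: 1+5 = 6 for A, 7 for E — E by 7–6.
A vs G: G, 8–5.
A vs H: H, 8–5.
B vs E: B wins 7–6.
B vs G: B preferred on 1+4 = 5 ballots; G wins 8–5.
B vs H: 1+4+5+1 = 11 for B, 2 for H — B by 11–2.
E vs G: G, 9–4.
E vs H: H wins 8–5.
G vs H: G wins 11–2.
Every alternative wins at least one matchup (A beats B; B beats E; E beats A; G beats A; H beats A), so there is no Condorcet loser.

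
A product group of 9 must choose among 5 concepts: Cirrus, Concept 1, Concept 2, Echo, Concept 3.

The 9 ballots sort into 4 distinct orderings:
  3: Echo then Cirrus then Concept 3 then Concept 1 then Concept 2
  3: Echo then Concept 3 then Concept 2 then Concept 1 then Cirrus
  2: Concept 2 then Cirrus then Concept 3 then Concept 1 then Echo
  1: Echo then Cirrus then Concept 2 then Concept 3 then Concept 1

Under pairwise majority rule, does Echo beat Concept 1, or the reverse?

Ballots ranking Echo above Concept 1: 3 + 3 + 1 = 7.
Ballots ranking Concept 1 above Echo: 9 − 7 = 2.
Echo wins the head-to-head 7–2.

Echo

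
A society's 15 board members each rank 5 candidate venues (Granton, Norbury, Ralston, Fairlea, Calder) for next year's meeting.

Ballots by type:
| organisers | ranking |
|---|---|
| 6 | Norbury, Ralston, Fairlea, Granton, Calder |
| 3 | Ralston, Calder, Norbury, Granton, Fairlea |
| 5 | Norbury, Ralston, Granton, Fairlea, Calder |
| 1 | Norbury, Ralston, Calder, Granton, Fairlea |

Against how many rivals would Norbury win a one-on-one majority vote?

4

Norbury against each rival (15 organisers):
Norbury vs Granton: Norbury wins 15–0.
Norbury–Ralston: Norbury 12–3.
Norbury vs Fairlea: 6+3+5+1 = 15 for Norbury, 0 for Fairlea — Norbury by 15–0.
Norbury vs Calder: 12 to 3, Norbury.
Norbury beats Granton, Ralston, Fairlea, Calder — 4 pairwise wins.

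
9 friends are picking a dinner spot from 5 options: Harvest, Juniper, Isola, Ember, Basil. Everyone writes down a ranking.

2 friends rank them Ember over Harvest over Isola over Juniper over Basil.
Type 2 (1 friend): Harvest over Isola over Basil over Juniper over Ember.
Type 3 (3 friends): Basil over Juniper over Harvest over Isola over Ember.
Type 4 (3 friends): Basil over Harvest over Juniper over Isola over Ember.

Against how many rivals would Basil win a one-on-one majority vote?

Basil against each rival (9 friends):
Basil vs Harvest: Basil wins 6–3.
Basil vs Juniper: Basil, 7–2.
Basil vs Isola: Basil wins 6–3.
Basil vs Ember: 7 to 2, Basil.
Basil beats Harvest, Juniper, Isola, Ember — 4 pairwise wins.

4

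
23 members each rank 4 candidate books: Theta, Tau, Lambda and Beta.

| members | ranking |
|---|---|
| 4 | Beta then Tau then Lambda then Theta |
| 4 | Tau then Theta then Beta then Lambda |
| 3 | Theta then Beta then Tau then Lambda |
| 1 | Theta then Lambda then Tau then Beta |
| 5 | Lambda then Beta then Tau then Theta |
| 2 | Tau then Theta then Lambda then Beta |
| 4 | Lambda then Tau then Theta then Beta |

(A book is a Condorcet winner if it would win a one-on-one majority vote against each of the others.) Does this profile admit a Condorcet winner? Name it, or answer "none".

none

Head-to-head results (23 members):
Theta vs Tau: Tau, 19–4.
Theta vs Lambda: Lambda wins 13–10.
Theta vs Beta: Theta preferred on 4+3+1+2+4 = 14 ballots; Theta wins 14–9.
Tau vs Lambda: Tau is ranked higher on 4+4+3+2 = 13 ballots, Lambda on 10. Tau wins 13–10.
Tau vs Beta: 4+1+2+4 = 11 for Tau, 12 for Beta — Beta by 12–11.
Lambda–Beta: Lambda 12–11.
Each book drops at least one matchup (Theta loses to Tau; Tau loses to Beta; Lambda loses to Tau; Beta loses to Theta); the cycle Theta > Beta > Tau > Theta rules out a Condorcet winner.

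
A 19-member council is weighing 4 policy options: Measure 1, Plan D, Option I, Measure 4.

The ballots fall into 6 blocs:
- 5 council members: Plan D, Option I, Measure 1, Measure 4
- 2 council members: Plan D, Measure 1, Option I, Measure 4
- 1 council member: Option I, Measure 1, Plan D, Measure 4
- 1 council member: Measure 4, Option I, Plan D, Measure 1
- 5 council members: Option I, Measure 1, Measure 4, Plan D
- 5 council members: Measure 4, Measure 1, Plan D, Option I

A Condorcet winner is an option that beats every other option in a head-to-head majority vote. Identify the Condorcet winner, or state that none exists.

none

Pairwise majorities:
Measure 1 vs Plan D: Measure 1 preferred on 1+5+5 = 11 ballots; Measure 1 wins 11–8.
Measure 1 vs Option I: 2+5 = 7 for Measure 1, 12 for Option I — Option I by 12–7.
Measure 1 vs Measure 4: Measure 1, 13–6.
Plan D vs Option I: Plan D wins 12–7.
Plan D vs Measure 4: 8 to 11, Measure 4.
Option I vs Measure 4: Option I, 13–6.
Every option loses at least once (Measure 1 loses to Option I; Plan D loses to Measure 1; Option I loses to Plan D; Measure 4 loses to Measure 1). The majority relation contains the cycle Measure 1 beats Plan D beats Option I beats Measure 1, so there is no Condorcet winner.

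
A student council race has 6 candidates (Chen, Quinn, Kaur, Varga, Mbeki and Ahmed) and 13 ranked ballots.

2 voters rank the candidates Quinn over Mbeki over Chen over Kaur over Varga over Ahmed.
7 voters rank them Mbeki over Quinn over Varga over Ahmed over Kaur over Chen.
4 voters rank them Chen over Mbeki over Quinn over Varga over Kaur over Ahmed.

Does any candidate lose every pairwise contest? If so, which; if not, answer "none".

Chen

Head-to-head results (13 voters):
Chen vs Quinn: Chen is ranked higher on 4 ballots, Quinn on 9. Quinn wins 9–4.
Chen–Kaur: Kaur 7–6.
Chen vs Varga: Chen is ranked higher on 2+4 = 6 ballots, Varga on 7. Varga wins 7–6.
Chen vs Mbeki: Chen is ranked higher on 4 ballots, Mbeki on 9. Mbeki wins 9–4.
Chen vs Ahmed: Chen preferred on 2+4 = 6 ballots; Ahmed wins 7–6.
Quinn vs Kaur: Quinn wins 13–0.
Quinn vs Varga: Quinn wins 13–0.
Quinn vs Mbeki: Mbeki, 11–2.
Quinn vs Ahmed: Quinn wins 13–0.
Kaur vs Varga: Kaur preferred on 2 ballots; Varga wins 11–2.
Kaur–Mbeki: Mbeki 13–0.
Kaur vs Ahmed: Ahmed wins 7–6.
Varga vs Mbeki: 0 to 13, Mbeki.
Varga vs Ahmed: Varga preferred on 2+7+4 = 13 ballots; Varga wins 13–0.
Mbeki vs Ahmed: 2+7+4 = 13 for Mbeki, 0 for Ahmed — Mbeki by 13–0.
Chen is beaten in every head-to-head and is the Condorcet loser.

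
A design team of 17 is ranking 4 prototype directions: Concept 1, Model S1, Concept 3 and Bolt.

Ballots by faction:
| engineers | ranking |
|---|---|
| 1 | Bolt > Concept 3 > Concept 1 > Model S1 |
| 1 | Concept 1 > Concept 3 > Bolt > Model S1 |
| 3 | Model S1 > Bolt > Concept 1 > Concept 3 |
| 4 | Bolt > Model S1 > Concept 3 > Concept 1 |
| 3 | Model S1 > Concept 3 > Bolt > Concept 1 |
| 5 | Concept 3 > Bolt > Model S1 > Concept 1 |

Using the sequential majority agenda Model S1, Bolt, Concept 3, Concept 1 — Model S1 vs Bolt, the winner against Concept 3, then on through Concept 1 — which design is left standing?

Round 1: Model S1 vs Bolt — 6–11, Bolt advances.
Round 2: Bolt vs Concept 3 — 8–9, Concept 3 advances.
Round 3: Concept 3 vs Concept 1 — 13–4, Concept 3 advances.
Concept 3 survives the agenda.

Concept 3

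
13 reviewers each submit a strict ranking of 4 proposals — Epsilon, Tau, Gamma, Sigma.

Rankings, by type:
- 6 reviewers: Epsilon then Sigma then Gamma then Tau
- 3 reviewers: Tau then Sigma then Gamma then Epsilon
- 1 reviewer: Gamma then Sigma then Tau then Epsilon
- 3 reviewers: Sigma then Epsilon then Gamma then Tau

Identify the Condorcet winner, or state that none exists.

Pairwise majorities:
Epsilon vs Tau: Epsilon wins 9–4.
Epsilon vs Gamma: Epsilon, 9–4.
Epsilon vs Sigma: Sigma wins 7–6.
Tau vs Gamma: Gamma wins 10–3.
Tau vs Sigma: Sigma, 10–3.
Gamma vs Sigma: Sigma wins 12–1.
Sigma beats each of Epsilon, Tau, Gamma — Sigma is the Condorcet winner.

Sigma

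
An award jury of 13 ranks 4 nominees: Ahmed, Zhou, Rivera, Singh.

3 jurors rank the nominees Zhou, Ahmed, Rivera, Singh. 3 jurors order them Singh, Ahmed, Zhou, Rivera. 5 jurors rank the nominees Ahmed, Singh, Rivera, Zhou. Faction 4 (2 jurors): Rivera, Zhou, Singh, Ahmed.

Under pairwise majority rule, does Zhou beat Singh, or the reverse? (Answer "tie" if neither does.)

Singh

Ballots ranking Zhou above Singh: 3 + 2 = 5.
Ballots ranking Singh above Zhou: 13 − 5 = 8.
Singh wins the head-to-head 8–5.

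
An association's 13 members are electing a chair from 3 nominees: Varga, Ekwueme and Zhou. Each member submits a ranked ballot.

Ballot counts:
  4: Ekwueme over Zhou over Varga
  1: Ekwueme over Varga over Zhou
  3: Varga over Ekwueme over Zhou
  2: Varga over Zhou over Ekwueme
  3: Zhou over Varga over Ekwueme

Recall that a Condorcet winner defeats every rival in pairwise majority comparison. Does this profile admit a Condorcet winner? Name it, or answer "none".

Check each pair by majority over 13 ballots:
Varga vs Ekwueme: 3+2+3 = 8 for Varga, 5 for Ekwueme — Varga by 8–5.
Varga vs Zhou: 1+3+2 = 6 for Varga, 7 for Zhou — Zhou by 7–6.
Ekwueme vs Zhou: 8 to 5, Ekwueme.
Each candidate drops at least one matchup (Varga loses to Zhou; Ekwueme loses to Varga; Zhou loses to Ekwueme); the cycle Varga beats Ekwueme beats Zhou beats Varga rules out a Condorcet winner.

none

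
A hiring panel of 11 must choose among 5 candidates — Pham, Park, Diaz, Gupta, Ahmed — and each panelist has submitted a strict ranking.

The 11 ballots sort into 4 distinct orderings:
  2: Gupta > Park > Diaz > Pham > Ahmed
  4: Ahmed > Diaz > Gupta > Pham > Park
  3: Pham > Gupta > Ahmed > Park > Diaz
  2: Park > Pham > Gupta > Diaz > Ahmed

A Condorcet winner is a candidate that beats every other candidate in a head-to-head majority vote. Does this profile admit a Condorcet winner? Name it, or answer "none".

Head-to-head results (11 committee members):
Pham vs Park: Pham preferred on 4+3 = 7 ballots; Pham wins 7–4.
Pham vs Diaz: 3+2 = 5 for Pham, 6 for Diaz — Diaz by 6–5.
Pham vs Gupta: Pham is ranked higher on 3+2 = 5 ballots, Gupta on 6. Gupta wins 6–5.
Pham vs Ahmed: Pham preferred on 2+3+2 = 7 ballots; Pham wins 7–4.
Park vs Diaz: Park is ranked higher on 2+3+2 = 7 ballots, Diaz on 4. Park wins 7–4.
Park vs Gupta: Park preferred on 2 ballots; Gupta wins 9–2.
Park vs Ahmed: Park is ranked higher on 2+2 = 4 ballots, Ahmed on 7. Ahmed wins 7–4.
Diaz vs Gupta: 4 for Diaz, 7 for Gupta — Gupta by 7–4.
Diaz vs Ahmed: 2+2 = 4 for Diaz, 7 for Ahmed — Ahmed by 7–4.
Gupta vs Ahmed: Gupta preferred on 2+3+2 = 7 ballots; Gupta wins 7–4.
Gupta beats each of Pham, Park, Diaz, Ahmed — Gupta is the Condorcet winner.

Gupta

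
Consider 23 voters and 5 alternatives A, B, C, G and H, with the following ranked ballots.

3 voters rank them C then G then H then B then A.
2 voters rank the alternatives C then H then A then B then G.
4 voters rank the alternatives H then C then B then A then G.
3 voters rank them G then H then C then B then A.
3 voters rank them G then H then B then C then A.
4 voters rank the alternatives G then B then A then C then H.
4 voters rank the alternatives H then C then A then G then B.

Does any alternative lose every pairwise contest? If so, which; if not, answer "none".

Head-to-head results (23 voters):
A vs B: A is ranked higher on 2+4 = 6 ballots, B on 17. B wins 17–6.
A vs C: C wins 19–4.
A vs G: A preferred on 2+4+4 = 10 ballots; G wins 13–10.
A–H: H 19–4.
B vs C: C, 16–7.
B vs G: B preferred on 2+4 = 6 ballots; G wins 17–6.
B vs H: H wins 19–4.
C vs G: C preferred on 3+2+4+4 = 13 ballots; C wins 13–10.
C–H: H 14–9.
G vs H: G preferred on 3+3+3+4 = 13 ballots; G wins 13–10.
A is beaten in every head-to-head and is the Condorcet loser.

A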